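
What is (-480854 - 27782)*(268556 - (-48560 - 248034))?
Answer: -287455635400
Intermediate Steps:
(-480854 - 27782)*(268556 - (-48560 - 248034)) = -508636*(268556 - 1*(-296594)) = -508636*(268556 + 296594) = -508636*565150 = -287455635400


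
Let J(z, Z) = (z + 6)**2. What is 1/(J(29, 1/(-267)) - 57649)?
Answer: -1/56424 ≈ -1.7723e-5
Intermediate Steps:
J(z, Z) = (6 + z)**2
1/(J(29, 1/(-267)) - 57649) = 1/((6 + 29)**2 - 57649) = 1/(35**2 - 57649) = 1/(1225 - 57649) = 1/(-56424) = -1/56424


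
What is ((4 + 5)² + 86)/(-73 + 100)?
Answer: 167/27 ≈ 6.1852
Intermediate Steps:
((4 + 5)² + 86)/(-73 + 100) = (9² + 86)/27 = (81 + 86)/27 = (1/27)*167 = 167/27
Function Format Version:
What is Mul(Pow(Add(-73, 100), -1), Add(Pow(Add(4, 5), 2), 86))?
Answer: Rational(167, 27) ≈ 6.1852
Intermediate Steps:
Mul(Pow(Add(-73, 100), -1), Add(Pow(Add(4, 5), 2), 86)) = Mul(Pow(27, -1), Add(Pow(9, 2), 86)) = Mul(Rational(1, 27), Add(81, 86)) = Mul(Rational(1, 27), 167) = Rational(167, 27)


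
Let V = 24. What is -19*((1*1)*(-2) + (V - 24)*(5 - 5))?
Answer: 38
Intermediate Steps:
-19*((1*1)*(-2) + (V - 24)*(5 - 5)) = -19*((1*1)*(-2) + (24 - 24)*(5 - 5)) = -19*(1*(-2) + 0*0) = -19*(-2 + 0) = -19*(-2) = 38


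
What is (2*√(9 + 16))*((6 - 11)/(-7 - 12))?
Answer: 50/19 ≈ 2.6316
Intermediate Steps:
(2*√(9 + 16))*((6 - 11)/(-7 - 12)) = (2*√25)*(-5/(-19)) = (2*5)*(-5*(-1/19)) = 10*(5/19) = 50/19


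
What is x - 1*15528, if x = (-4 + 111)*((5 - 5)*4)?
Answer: -15528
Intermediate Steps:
x = 0 (x = 107*(0*4) = 107*0 = 0)
x - 1*15528 = 0 - 1*15528 = 0 - 15528 = -15528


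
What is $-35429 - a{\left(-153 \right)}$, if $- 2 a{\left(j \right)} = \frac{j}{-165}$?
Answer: $- \frac{3897139}{110} \approx -35429.0$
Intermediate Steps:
$a{\left(j \right)} = \frac{j}{330}$ ($a{\left(j \right)} = - \frac{j \frac{1}{-165}}{2} = - \frac{j \left(- \frac{1}{165}\right)}{2} = - \frac{\left(- \frac{1}{165}\right) j}{2} = \frac{j}{330}$)
$-35429 - a{\left(-153 \right)} = -35429 - \frac{1}{330} \left(-153\right) = -35429 - - \frac{51}{110} = -35429 + \frac{51}{110} = - \frac{3897139}{110}$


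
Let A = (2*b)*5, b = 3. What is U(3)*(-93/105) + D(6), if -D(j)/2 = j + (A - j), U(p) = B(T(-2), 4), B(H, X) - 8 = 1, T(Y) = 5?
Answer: -2379/35 ≈ -67.971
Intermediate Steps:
B(H, X) = 9 (B(H, X) = 8 + 1 = 9)
U(p) = 9
A = 30 (A = (2*3)*5 = 6*5 = 30)
D(j) = -60 (D(j) = -2*(j + (30 - j)) = -2*30 = -60)
U(3)*(-93/105) + D(6) = 9*(-93/105) - 60 = 9*(-93*1/105) - 60 = 9*(-31/35) - 60 = -279/35 - 60 = -2379/35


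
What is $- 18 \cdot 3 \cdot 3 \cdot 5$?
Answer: $-810$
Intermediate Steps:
$- 18 \cdot 3 \cdot 3 \cdot 5 = - 18 \cdot 9 \cdot 5 = \left(-18\right) 45 = -810$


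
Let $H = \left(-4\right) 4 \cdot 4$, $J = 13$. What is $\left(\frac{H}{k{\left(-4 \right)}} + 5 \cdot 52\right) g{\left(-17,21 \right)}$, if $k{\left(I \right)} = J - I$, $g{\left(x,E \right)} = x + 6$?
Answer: $- \frac{47916}{17} \approx -2818.6$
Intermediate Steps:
$g{\left(x,E \right)} = 6 + x$
$k{\left(I \right)} = 13 - I$
$H = -64$ ($H = \left(-16\right) 4 = -64$)
$\left(\frac{H}{k{\left(-4 \right)}} + 5 \cdot 52\right) g{\left(-17,21 \right)} = \left(- \frac{64}{13 - -4} + 5 \cdot 52\right) \left(6 - 17\right) = \left(- \frac{64}{13 + 4} + 260\right) \left(-11\right) = \left(- \frac{64}{17} + 260\right) \left(-11\right) = \frac{4356}{17} \left(-11\right) = - \frac{47916}{17}$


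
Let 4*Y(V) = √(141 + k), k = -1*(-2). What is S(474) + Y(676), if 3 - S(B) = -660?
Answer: 663 + √143/4 ≈ 665.99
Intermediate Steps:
k = 2
S(B) = 663 (S(B) = 3 - 1*(-660) = 3 + 660 = 663)
Y(V) = √143/4 (Y(V) = √(141 + 2)/4 = √143/4)
S(474) + Y(676) = 663 + √143/4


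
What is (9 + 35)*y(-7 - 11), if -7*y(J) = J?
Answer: 792/7 ≈ 113.14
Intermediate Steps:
y(J) = -J/7
(9 + 35)*y(-7 - 11) = (9 + 35)*(-(-7 - 11)/7) = 44*(-⅐*(-18)) = 44*(18/7) = 792/7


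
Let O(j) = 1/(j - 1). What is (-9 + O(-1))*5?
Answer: -95/2 ≈ -47.500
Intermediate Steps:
O(j) = 1/(-1 + j)
(-9 + O(-1))*5 = (-9 + 1/(-1 - 1))*5 = (-9 + 1/(-2))*5 = (-9 - 1/2)*5 = -19/2*5 = -95/2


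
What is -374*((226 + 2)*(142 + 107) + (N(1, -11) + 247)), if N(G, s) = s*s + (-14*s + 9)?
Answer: -21431322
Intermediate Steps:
N(G, s) = 9 + s**2 - 14*s (N(G, s) = s**2 + (9 - 14*s) = 9 + s**2 - 14*s)
-374*((226 + 2)*(142 + 107) + (N(1, -11) + 247)) = -374*((226 + 2)*(142 + 107) + ((9 + (-11)**2 - 14*(-11)) + 247)) = -374*(228*249 + ((9 + 121 + 154) + 247)) = -374*(56772 + (284 + 247)) = -374*(56772 + 531) = -374*57303 = -21431322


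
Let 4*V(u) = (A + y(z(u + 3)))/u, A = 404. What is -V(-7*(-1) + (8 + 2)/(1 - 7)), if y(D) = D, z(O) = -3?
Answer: -1203/64 ≈ -18.797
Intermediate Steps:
V(u) = 401/(4*u) (V(u) = ((404 - 3)/u)/4 = (401/u)/4 = 401/(4*u))
-V(-7*(-1) + (8 + 2)/(1 - 7)) = -401/(4*(-7*(-1) + (8 + 2)/(1 - 7))) = -401/(4*(7 + 10/(-6))) = -401/(4*(7 + 10*(-⅙))) = -401/(4*(7 - 5/3)) = -401/(4*16/3) = -401*3/(4*16) = -1*1203/64 = -1203/64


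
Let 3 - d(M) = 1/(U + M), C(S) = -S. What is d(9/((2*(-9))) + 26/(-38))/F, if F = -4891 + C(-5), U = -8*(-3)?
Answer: -2563/4236162 ≈ -0.00060503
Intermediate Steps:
U = 24
F = -4886 (F = -4891 - 1*(-5) = -4891 + 5 = -4886)
d(M) = 3 - 1/(24 + M)
d(9/((2*(-9))) + 26/(-38))/F = ((71 + 3*(9/((2*(-9))) + 26/(-38)))/(24 + (9/((2*(-9))) + 26/(-38))))/(-4886) = ((71 + 3*(9/(-18) + 26*(-1/38)))/(24 + (9/(-18) + 26*(-1/38))))*(-1/4886) = ((71 + 3*(9*(-1/18) - 13/19))/(24 + (9*(-1/18) - 13/19)))*(-1/4886) = ((71 + 3*(-1/2 - 13/19))/(24 + (-1/2 - 13/19)))*(-1/4886) = ((71 + 3*(-45/38))/(24 - 45/38))*(-1/4886) = ((71 - 135/38)/(867/38))*(-1/4886) = ((38/867)*(2563/38))*(-1/4886) = (2563/867)*(-1/4886) = -2563/4236162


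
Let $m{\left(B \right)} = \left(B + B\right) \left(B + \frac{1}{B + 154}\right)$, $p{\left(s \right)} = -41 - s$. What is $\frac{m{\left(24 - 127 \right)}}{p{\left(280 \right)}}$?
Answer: $- \frac{1081912}{16371} \approx -66.087$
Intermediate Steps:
$m{\left(B \right)} = 2 B \left(B + \frac{1}{154 + B}\right)$
$\frac{m{\left(24 - 127 \right)}}{p{\left(280 \right)}} = \frac{2 \left(24 - 127\right) \frac{1}{154 + \left(24 - 127\right)} \left(1 + \left(24 - 127\right)^{2} + 154 \left(24 - 127\right)\right)}{-41 - 280} = \frac{2 \left(-103\right) \frac{1}{154 - 103} \left(1 + \left(-103\right)^{2} + 154 \left(-103\right)\right)}{-41 - 280} = \frac{2 \left(-103\right) \frac{1}{51} \left(1 + 10609 - 15862\right)}{-321} = 2 \left(-103\right) \frac{1}{51} \left(-5252\right) \left(- \frac{1}{321}\right) = \frac{1081912}{51} \left(- \frac{1}{321}\right) = - \frac{1081912}{16371}$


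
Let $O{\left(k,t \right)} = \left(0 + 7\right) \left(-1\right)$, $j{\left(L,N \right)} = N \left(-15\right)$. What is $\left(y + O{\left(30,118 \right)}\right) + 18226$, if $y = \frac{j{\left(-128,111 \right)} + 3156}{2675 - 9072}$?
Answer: $\frac{116545452}{6397} \approx 18219.0$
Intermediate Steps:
$j{\left(L,N \right)} = - 15 N$
$O{\left(k,t \right)} = -7$ ($O{\left(k,t \right)} = 7 \left(-1\right) = -7$)
$y = - \frac{1491}{6397}$ ($y = \frac{\left(-15\right) 111 + 3156}{2675 - 9072} = \frac{-1665 + 3156}{-6397} = 1491 \left(- \frac{1}{6397}\right) = - \frac{1491}{6397} \approx -0.23308$)
$\left(y + O{\left(30,118 \right)}\right) + 18226 = \left(- \frac{1491}{6397} - 7\right) + 18226 = - \frac{46270}{6397} + 18226 = \frac{116545452}{6397}$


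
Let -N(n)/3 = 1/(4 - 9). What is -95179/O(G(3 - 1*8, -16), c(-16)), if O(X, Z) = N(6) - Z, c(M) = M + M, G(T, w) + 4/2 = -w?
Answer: -475895/163 ≈ -2919.6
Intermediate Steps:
G(T, w) = -2 - w
N(n) = ⅗ (N(n) = -3/(4 - 9) = -3/(-5) = -3*(-⅕) = ⅗)
c(M) = 2*M
O(X, Z) = ⅗ - Z
-95179/O(G(3 - 1*8, -16), c(-16)) = -95179/(⅗ - 2*(-16)) = -95179/(⅗ - 1*(-32)) = -95179/(⅗ + 32) = -95179/163/5 = -95179*5/163 = -475895/163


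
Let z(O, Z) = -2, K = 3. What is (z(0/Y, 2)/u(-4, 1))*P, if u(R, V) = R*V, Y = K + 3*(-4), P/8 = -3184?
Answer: -12736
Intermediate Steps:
P = -25472 (P = 8*(-3184) = -25472)
Y = -9 (Y = 3 + 3*(-4) = 3 - 12 = -9)
(z(0/Y, 2)/u(-4, 1))*P = -2/((-4*1))*(-25472) = -2/(-4)*(-25472) = -2*(-¼)*(-25472) = (½)*(-25472) = -12736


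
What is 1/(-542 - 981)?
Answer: -1/1523 ≈ -0.00065660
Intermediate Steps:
1/(-542 - 981) = 1/(-1523) = -1/1523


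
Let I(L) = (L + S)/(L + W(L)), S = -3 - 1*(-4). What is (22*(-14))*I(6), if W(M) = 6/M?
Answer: -308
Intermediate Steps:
S = 1 (S = -3 + 4 = 1)
I(L) = (1 + L)/(L + 6/L) (I(L) = (L + 1)/(L + 6/L) = (1 + L)/(L + 6/L))
(22*(-14))*I(6) = (22*(-14))*(6*(1 + 6)/(6 + 6²)) = -1848*7/(6 + 36) = -1848*7/42 = -308*1 = -308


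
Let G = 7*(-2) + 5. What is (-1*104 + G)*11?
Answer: -1243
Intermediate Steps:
G = -9 (G = -14 + 5 = -9)
(-1*104 + G)*11 = (-1*104 - 9)*11 = (-104 - 9)*11 = -113*11 = -1243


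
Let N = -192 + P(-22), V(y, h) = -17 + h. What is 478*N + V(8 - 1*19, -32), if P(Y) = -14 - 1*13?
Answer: -104731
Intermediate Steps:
P(Y) = -27 (P(Y) = -14 - 13 = -27)
N = -219 (N = -192 - 27 = -219)
478*N + V(8 - 1*19, -32) = 478*(-219) + (-17 - 32) = -104682 - 49 = -104731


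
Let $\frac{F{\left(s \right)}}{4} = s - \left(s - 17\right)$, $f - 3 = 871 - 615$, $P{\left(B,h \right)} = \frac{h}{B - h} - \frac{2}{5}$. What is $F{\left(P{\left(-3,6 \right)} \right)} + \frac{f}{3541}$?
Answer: $\frac{241047}{3541} \approx 68.073$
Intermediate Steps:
$P{\left(B,h \right)} = - \frac{2}{5} + \frac{h}{B - h}$ ($P{\left(B,h \right)} = \frac{h}{B - h} - \frac{2}{5} = - \frac{2}{5} + \frac{h}{B - h}$)
$f = 259$ ($f = 3 + \left(871 - 615\right) = 3 + 256 = 259$)
$F{\left(s \right)} = 68$ ($F{\left(s \right)} = 4 \left(s - \left(s - 17\right)\right) = 4 \left(s - \left(-17 + s\right)\right) = 4 \cdot 17 = 68$)
$F{\left(P{\left(-3,6 \right)} \right)} + \frac{f}{3541} = 68 + \frac{259}{3541} = \frac{241047}{3541}$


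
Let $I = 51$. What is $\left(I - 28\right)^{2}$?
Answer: $529$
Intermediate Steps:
$\left(I - 28\right)^{2} = \left(51 - 28\right)^{2} = 23^{2} = 529$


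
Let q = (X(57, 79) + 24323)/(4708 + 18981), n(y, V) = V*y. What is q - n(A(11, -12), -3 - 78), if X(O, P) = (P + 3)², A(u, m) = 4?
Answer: 7706283/23689 ≈ 325.31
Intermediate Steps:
X(O, P) = (3 + P)²
q = 31047/23689 (q = ((3 + 79)² + 24323)/(4708 + 18981) = (82² + 24323)/23689 = (6724 + 24323)*(1/23689) = 31047*(1/23689) = 31047/23689 ≈ 1.3106)
q - n(A(11, -12), -3 - 78) = 31047/23689 - (-3 - 78)*4 = 31047/23689 - (-81)*4 = 31047/23689 - 1*(-324) = 31047/23689 + 324 = 7706283/23689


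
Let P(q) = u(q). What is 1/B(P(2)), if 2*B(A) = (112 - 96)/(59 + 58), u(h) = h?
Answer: 117/8 ≈ 14.625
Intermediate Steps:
P(q) = q
B(A) = 8/117 (B(A) = ((112 - 96)/(59 + 58))/2 = (16/117)/2 = (16*(1/117))/2 = (½)*(16/117) = 8/117)
1/B(P(2)) = 1/(8/117) = 117/8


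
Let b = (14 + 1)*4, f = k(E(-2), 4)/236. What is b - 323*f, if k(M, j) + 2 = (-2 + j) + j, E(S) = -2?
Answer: 3217/59 ≈ 54.525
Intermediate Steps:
k(M, j) = -4 + 2*j (k(M, j) = -2 + ((-2 + j) + j) = -2 + (-2 + 2*j) = -4 + 2*j)
f = 1/59 (f = (-4 + 2*4)/236 = (-4 + 8)*(1/236) = 4*(1/236) = 1/59 ≈ 0.016949)
b = 60 (b = 15*4 = 60)
b - 323*f = 60 - 323*1/59 = 60 - 323/59 = 3217/59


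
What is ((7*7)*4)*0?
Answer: 0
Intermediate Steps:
((7*7)*4)*0 = (49*4)*0 = 196*0 = 0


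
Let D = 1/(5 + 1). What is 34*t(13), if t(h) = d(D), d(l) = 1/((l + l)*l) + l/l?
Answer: 646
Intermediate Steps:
D = 1/6 ≈ 0.16667
d(l) = 1 + 1/(2*l**2) (d(l) = 1/(((2*l))*l) + 1 = (1/(2*l))/l + 1 = 1/(2*l**2) + 1 = 1 + 1/(2*l**2))
t(h) = 19 (t(h) = 1 + 1/(2*6**(-2)) = 1 + (1/2)*36 = 1 + 18 = 19)
34*t(13) = 34*19 = 646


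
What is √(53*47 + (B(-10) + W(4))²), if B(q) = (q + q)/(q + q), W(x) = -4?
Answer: 50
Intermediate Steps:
B(q) = 1 (B(q) = (2*q)/((2*q)) = (2*q)*(1/(2*q)) = 1)
√(53*47 + (B(-10) + W(4))²) = √(53*47 + (1 - 4)²) = √(2491 + (-3)²) = √(2491 + 9) = √2500 = 50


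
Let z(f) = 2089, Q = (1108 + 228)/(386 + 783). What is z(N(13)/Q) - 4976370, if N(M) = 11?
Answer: -4974281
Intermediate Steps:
Q = 8/7 (Q = 1336/1169 = 1336*(1/1169) = 8/7 ≈ 1.1429)
z(N(13)/Q) - 4976370 = 2089 - 4976370 = -4974281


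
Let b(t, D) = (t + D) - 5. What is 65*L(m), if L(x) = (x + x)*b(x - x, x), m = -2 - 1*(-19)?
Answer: 26520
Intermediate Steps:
b(t, D) = -5 + D + t (b(t, D) = (D + t) - 5 = -5 + D + t)
m = 17 (m = -2 + 19 = 17)
L(x) = 2*x*(-5 + x) (L(x) = (x + x)*(-5 + x + (x - x)) = (2*x)*(-5 + x + 0) = (2*x)*(-5 + x) = 2*x*(-5 + x))
65*L(m) = 65*(2*17*(-5 + 17)) = 65*(2*17*12) = 65*408 = 26520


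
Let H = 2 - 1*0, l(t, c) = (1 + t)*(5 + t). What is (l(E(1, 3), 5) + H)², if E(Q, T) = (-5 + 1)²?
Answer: 128881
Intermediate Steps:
E(Q, T) = 16 (E(Q, T) = (-4)² = 16)
H = 2 (H = 2 + 0 = 2)
(l(E(1, 3), 5) + H)² = ((5 + 16² + 6*16) + 2)² = ((5 + 256 + 96) + 2)² = (357 + 2)² = 359² = 128881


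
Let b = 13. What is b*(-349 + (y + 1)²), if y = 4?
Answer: -4212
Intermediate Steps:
b*(-349 + (y + 1)²) = 13*(-349 + (4 + 1)²) = 13*(-349 + 5²) = 13*(-349 + 25) = 13*(-324) = -4212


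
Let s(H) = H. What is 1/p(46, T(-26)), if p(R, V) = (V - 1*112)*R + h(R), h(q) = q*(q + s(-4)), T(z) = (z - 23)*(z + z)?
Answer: 1/113988 ≈ 8.7729e-6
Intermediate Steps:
T(z) = 2*z*(-23 + z) (T(z) = (-23 + z)*(2*z) = 2*z*(-23 + z))
h(q) = q*(-4 + q) (h(q) = q*(q - 4) = q*(-4 + q))
p(R, V) = R*(-112 + V) + R*(-4 + R) (p(R, V) = (V - 1*112)*R + R*(-4 + R) = (V - 112)*R + R*(-4 + R) = (-112 + V)*R + R*(-4 + R) = R*(-112 + V) + R*(-4 + R))
1/p(46, T(-26)) = 1/(46*(-116 + 46 + 2*(-26)*(-23 - 26))) = 1/(46*(-116 + 46 + 2*(-26)*(-49))) = 1/(46*(-116 + 46 + 2548)) = 1/(46*2478) = 1/113988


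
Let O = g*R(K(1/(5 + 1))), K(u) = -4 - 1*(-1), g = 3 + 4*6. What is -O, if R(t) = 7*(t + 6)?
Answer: -567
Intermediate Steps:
g = 27 (g = 3 + 24 = 27)
K(u) = -3 (K(u) = -4 + 1 = -3)
R(t) = 42 + 7*t (R(t) = 7*(6 + t) = 42 + 7*t)
O = 567 (O = 27*(42 + 7*(-3)) = 27*(42 - 21) = 27*21 = 567)
-O = -1*567 = -567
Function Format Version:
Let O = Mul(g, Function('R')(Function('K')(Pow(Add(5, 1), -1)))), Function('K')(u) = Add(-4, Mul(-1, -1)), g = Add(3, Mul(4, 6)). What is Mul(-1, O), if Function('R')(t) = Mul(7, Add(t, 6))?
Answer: -567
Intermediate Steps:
g = 27 (g = Add(3, 24) = 27)
Function('K')(u) = -3 (Function('K')(u) = Add(-4, 1) = -3)
Function('R')(t) = Add(42, Mul(7, t)) (Function('R')(t) = Mul(7, Add(6, t)) = Add(42, Mul(7, t)))
O = 567 (O = Mul(27, Add(42, Mul(7, -3))) = Mul(27, Add(42, -21)) = Mul(27, 21) = 567)
Mul(-1, O) = Mul(-1, 567) = -567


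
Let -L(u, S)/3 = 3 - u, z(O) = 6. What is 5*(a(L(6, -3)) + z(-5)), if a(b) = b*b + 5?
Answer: 460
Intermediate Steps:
L(u, S) = -9 + 3*u (L(u, S) = -3*(3 - u) = -9 + 3*u)
a(b) = 5 + b² (a(b) = b² + 5 = 5 + b²)
5*(a(L(6, -3)) + z(-5)) = 5*((5 + (-9 + 3*6)²) + 6) = 5*((5 + (-9 + 18)²) + 6) = 5*((5 + 9²) + 6) = 5*((5 + 81) + 6) = 5*(86 + 6) = 5*92 = 460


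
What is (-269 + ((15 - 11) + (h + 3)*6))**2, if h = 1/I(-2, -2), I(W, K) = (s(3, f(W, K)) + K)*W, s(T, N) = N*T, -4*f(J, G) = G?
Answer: 58081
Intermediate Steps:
f(J, G) = -G/4
I(W, K) = K*W/4 (I(W, K) = (-K/4*3 + K)*W = (-3*K/4 + K)*W = (K/4)*W = K*W/4)
h = 1 (h = 1/((1/4)*(-2)*(-2)) = 1/1 = 1)
(-269 + ((15 - 11) + (h + 3)*6))**2 = (-269 + ((15 - 11) + (1 + 3)*6))**2 = (-269 + (4 + 4*6))**2 = (-269 + (4 + 24))**2 = (-269 + 28)**2 = (-241)**2 = 58081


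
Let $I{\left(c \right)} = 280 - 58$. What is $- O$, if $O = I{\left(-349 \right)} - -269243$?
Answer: $-269465$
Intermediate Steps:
$I{\left(c \right)} = 222$
$O = 269465$ ($O = 222 - -269243 = 222 + 269243 = 269465$)
$- O = \left(-1\right) 269465 = -269465$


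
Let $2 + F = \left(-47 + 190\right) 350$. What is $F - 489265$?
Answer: $-439217$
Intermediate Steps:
$F = 50048$ ($F = -2 + \left(-47 + 190\right) 350 = -2 + 143 \cdot 350 = -2 + 50050 = 50048$)
$F - 489265 = 50048 - 489265 = -439217$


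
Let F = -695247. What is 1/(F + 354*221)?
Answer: -1/617013 ≈ -1.6207e-6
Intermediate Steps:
1/(F + 354*221) = 1/(-695247 + 354*221) = 1/(-695247 + 78234) = 1/(-617013) = -1/617013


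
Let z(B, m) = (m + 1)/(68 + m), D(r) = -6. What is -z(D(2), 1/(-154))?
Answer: -153/10471 ≈ -0.014612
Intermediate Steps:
z(B, m) = (1 + m)/(68 + m)
-z(D(2), 1/(-154)) = -(1 + 1/(-154))/(68 + 1/(-154)) = -(1 - 1/154)/(68 - 1/154) = -153/(10471/154*154) = -154*153/(10471*154) = -1*153/10471 = -153/10471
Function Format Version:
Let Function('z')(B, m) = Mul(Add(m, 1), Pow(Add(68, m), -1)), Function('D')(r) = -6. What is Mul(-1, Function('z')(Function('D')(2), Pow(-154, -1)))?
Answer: Rational(-153, 10471) ≈ -0.014612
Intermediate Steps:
Function('z')(B, m) = Mul(Pow(Add(68, m), -1), Add(1, m)) (Function('z')(B, m) = Mul(Add(1, m), Pow(Add(68, m), -1)) = Mul(Pow(Add(68, m), -1), Add(1, m)))
Mul(-1, Function('z')(Function('D')(2), Pow(-154, -1))) = Mul(-1, Mul(Pow(Add(68, Pow(-154, -1)), -1), Add(1, Pow(-154, -1)))) = Mul(-1, Mul(Pow(Add(68, Rational(-1, 154)), -1), Add(1, Rational(-1, 154)))) = Mul(-1, Mul(Pow(Rational(10471, 154), -1), Rational(153, 154))) = Mul(-1, Mul(Rational(154, 10471), Rational(153, 154))) = Mul(-1, Rational(153, 10471)) = Rational(-153, 10471)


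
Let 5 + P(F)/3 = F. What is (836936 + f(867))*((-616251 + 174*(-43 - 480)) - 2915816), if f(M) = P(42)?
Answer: -3032679037243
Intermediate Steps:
P(F) = -15 + 3*F
f(M) = 111 (f(M) = -15 + 3*42 = -15 + 126 = 111)
(836936 + f(867))*((-616251 + 174*(-43 - 480)) - 2915816) = (836936 + 111)*((-616251 + 174*(-43 - 480)) - 2915816) = 837047*((-616251 + 174*(-523)) - 2915816) = 837047*((-616251 - 91002) - 2915816) = 837047*(-707253 - 2915816) = 837047*(-3623069) = -3032679037243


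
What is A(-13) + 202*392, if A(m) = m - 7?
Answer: 79164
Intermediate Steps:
A(m) = -7 + m
A(-13) + 202*392 = (-7 - 13) + 202*392 = -20 + 79184 = 79164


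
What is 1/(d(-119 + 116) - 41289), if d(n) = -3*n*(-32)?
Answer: -1/41577 ≈ -2.4052e-5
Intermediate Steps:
d(n) = 96*n (d(n) = -(-96)*n = 96*n)
1/(d(-119 + 116) - 41289) = 1/(96*(-119 + 116) - 41289) = 1/(96*(-3) - 41289) = 1/(-288 - 41289) = 1/(-41577) = -1/41577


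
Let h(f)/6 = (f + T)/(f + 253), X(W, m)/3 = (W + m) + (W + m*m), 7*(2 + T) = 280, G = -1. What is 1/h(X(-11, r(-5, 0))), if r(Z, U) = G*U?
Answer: -187/168 ≈ -1.1131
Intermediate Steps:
T = 38 (T = -2 + (⅐)*280 = -2 + 40 = 38)
r(Z, U) = -U
X(W, m) = 3*m + 3*m² + 6*W (X(W, m) = 3*((W + m) + (W + m*m)) = 3*((W + m) + (W + m²)) = 3*(m + m² + 2*W) = 3*m + 3*m² + 6*W)
h(f) = 6*(38 + f)/(253 + f) (h(f) = 6*((f + 38)/(f + 253)) = 6*((38 + f)/(253 + f)) = 6*(38 + f)/(253 + f))
1/h(X(-11, r(-5, 0))) = 1/(6*(38 + (3*(-1*0) + 3*(-1*0)² + 6*(-11)))/(253 + (3*(-1*0) + 3*(-1*0)² + 6*(-11)))) = 1/(6*(38 + (3*0 + 3*0² - 66))/(253 + (3*0 + 3*0² - 66))) = 1/(6*(38 + (0 + 3*0 - 66))/(253 + (0 + 3*0 - 66))) = 1/(6*(38 + (0 + 0 - 66))/(253 + (0 + 0 - 66))) = 1/(6*(38 - 66)/(253 - 66)) = 1/(6*(-28)/187) = 1/(6*(1/187)*(-28)) = 1/(-168/187) = -187/168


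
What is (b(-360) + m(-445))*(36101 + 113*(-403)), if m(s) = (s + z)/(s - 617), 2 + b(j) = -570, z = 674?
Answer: 955901089/177 ≈ 5.4006e+6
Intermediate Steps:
b(j) = -572 (b(j) = -2 - 570 = -572)
m(s) = (674 + s)/(-617 + s) (m(s) = (s + 674)/(s - 617) = (674 + s)/(-617 + s))
(b(-360) + m(-445))*(36101 + 113*(-403)) = (-572 + (674 - 445)/(-617 - 445))*(36101 + 113*(-403)) = (-572 + 229/(-1062))*(36101 - 45539) = (-572 - 1/1062*229)*(-9438) = (-572 - 229/1062)*(-9438) = -607693/1062*(-9438) = 955901089/177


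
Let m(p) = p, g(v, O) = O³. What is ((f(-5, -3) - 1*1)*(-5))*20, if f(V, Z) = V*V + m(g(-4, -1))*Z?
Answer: -2700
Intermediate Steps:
f(V, Z) = V² - Z (f(V, Z) = V*V + (-1)³*Z = V² - Z)
((f(-5, -3) - 1*1)*(-5))*20 = ((((-5)² - 1*(-3)) - 1*1)*(-5))*20 = (((25 + 3) - 1)*(-5))*20 = ((28 - 1)*(-5))*20 = (27*(-5))*20 = -135*20 = -2700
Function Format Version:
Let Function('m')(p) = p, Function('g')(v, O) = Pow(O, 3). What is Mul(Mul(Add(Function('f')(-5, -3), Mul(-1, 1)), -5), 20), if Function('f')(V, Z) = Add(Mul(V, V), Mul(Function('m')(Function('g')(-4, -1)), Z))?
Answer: -2700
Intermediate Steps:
Function('f')(V, Z) = Add(Pow(V, 2), Mul(-1, Z)) (Function('f')(V, Z) = Add(Mul(V, V), Mul(Pow(-1, 3), Z)) = Add(Pow(V, 2), Mul(-1, Z)))
Mul(Mul(Add(Function('f')(-5, -3), Mul(-1, 1)), -5), 20) = Mul(Mul(Add(Add(Pow(-5, 2), Mul(-1, -3)), Mul(-1, 1)), -5), 20) = Mul(Mul(Add(Add(25, 3), -1), -5), 20) = Mul(Mul(Add(28, -1), -5), 20) = Mul(Mul(27, -5), 20) = Mul(-135, 20) = -2700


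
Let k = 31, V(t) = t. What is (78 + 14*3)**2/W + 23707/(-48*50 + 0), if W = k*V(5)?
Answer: 6177083/74400 ≈ 83.025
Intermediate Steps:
W = 155 (W = 31*5 = 155)
(78 + 14*3)**2/W + 23707/(-48*50 + 0) = (78 + 14*3)**2/155 + 23707/(-48*50 + 0) = (78 + 42)**2*(1/155) + 23707/(-2400 + 0) = 120**2*(1/155) + 23707/(-2400) = 14400*(1/155) + 23707*(-1/2400) = 2880/31 - 23707/2400 = 6177083/74400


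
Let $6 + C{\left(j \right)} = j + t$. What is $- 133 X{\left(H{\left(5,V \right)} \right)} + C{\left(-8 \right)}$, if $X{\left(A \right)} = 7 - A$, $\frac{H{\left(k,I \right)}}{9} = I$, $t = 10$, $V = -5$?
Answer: $-6920$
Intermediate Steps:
$H{\left(k,I \right)} = 9 I$
$C{\left(j \right)} = 4 + j$ ($C{\left(j \right)} = -6 + \left(j + 10\right) = -6 + \left(10 + j\right) = 4 + j$)
$- 133 X{\left(H{\left(5,V \right)} \right)} + C{\left(-8 \right)} = - 133 \left(7 - 9 \left(-5\right)\right) + \left(4 - 8\right) = - 133 \left(7 - -45\right) - 4 = - 133 \left(7 + 45\right) - 4 = \left(-133\right) 52 - 4 = -6916 - 4 = -6920$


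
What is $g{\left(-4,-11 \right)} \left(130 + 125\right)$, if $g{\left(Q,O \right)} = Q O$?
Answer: $11220$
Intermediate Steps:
$g{\left(Q,O \right)} = O Q$
$g{\left(-4,-11 \right)} \left(130 + 125\right) = \left(-11\right) \left(-4\right) \left(130 + 125\right) = 44 \cdot 255 = 11220$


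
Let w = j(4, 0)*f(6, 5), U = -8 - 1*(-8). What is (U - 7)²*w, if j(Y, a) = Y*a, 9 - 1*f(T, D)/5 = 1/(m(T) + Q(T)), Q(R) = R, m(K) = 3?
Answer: 0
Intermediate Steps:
U = 0 (U = -8 + 8 = 0)
f(T, D) = 45 - 5/(3 + T)
w = 0 (w = (4*0)*(5*(26 + 9*6)/(3 + 6)) = 0*(5*(26 + 54)/9) = 0*(5*(⅑)*80) = 0*(400/9) = 0)
(U - 7)²*w = (0 - 7)²*0 = (-7)²*0 = 49*0 = 0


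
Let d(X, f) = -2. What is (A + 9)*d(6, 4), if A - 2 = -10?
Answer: -2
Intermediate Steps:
A = -8 (A = 2 - 10 = -8)
(A + 9)*d(6, 4) = (-8 + 9)*(-2) = 1*(-2) = -2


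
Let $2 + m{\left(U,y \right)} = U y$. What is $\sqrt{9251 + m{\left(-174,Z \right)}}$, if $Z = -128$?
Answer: $\sqrt{31521} \approx 177.54$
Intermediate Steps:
$m{\left(U,y \right)} = -2 + U y$
$\sqrt{9251 + m{\left(-174,Z \right)}} = \sqrt{9251 - -22270} = \sqrt{9251 + \left(-2 + 22272\right)} = \sqrt{9251 + 22270} = \sqrt{31521}$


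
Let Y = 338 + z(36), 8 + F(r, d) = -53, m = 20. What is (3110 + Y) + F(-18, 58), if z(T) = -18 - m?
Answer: 3349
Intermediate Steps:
F(r, d) = -61 (F(r, d) = -8 - 53 = -61)
z(T) = -38 (z(T) = -18 - 1*20 = -18 - 20 = -38)
Y = 300 (Y = 338 - 38 = 300)
(3110 + Y) + F(-18, 58) = (3110 + 300) - 61 = 3410 - 61 = 3349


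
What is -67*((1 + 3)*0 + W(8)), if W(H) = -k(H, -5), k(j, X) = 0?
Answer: 0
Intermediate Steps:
W(H) = 0 (W(H) = -1*0 = 0)
-67*((1 + 3)*0 + W(8)) = -67*((1 + 3)*0 + 0) = -67*(4*0 + 0) = -67*(0 + 0) = -67*0 = 0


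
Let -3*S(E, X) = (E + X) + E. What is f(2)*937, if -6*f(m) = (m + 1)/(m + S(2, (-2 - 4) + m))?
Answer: -937/4 ≈ -234.25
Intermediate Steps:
S(E, X) = -2*E/3 - X/3 (S(E, X) = -((E + X) + E)/3 = -(X + 2*E)/3 = -2*E/3 - X/3)
f(m) = -(1 + m)/(6*(⅔ + 2*m/3)) (f(m) = -(m + 1)/(6*(m + (-⅔*2 - ((-2 - 4) + m)/3))) = -(1 + m)/(6*(m + (-4/3 - (-6 + m)/3))) = -(1 + m)/(6*(m + (-4/3 + (2 - m/3)))) = -(1 + m)/(6*(m + (⅔ - m/3))) = -(1 + m)/(6*(⅔ + 2*m/3)))
f(2)*937 = -¼*937 = -937/4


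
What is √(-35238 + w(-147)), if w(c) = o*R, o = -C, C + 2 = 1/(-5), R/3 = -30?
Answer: 2*I*√8859 ≈ 188.24*I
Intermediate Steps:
R = -90 (R = 3*(-30) = -90)
C = -11/5 (C = -2 + 1/(-5) = -2 - ⅕ = -11/5 ≈ -2.2000)
o = 11/5 (o = -1*(-11/5) = 11/5 ≈ 2.2000)
w(c) = -198 (w(c) = (11/5)*(-90) = -198)
√(-35238 + w(-147)) = √(-35238 - 198) = √(-35436) = 2*I*√8859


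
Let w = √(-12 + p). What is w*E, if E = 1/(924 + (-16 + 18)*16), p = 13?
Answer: 1/956 ≈ 0.0010460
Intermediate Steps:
w = 1 (w = √(-12 + 13) = √1 = 1)
E = 1/956 (E = 1/(924 + 2*16) = 1/(924 + 32) = 1/956 ≈ 0.0010460)
w*E = 1*(1/956) = 1/956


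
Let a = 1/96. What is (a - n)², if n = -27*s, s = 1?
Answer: 6723649/9216 ≈ 729.56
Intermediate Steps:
n = -27 (n = -27*1 = -27)
a = 1/96 ≈ 0.010417
(a - n)² = (1/96 - 1*(-27))² = (1/96 + 27)² = (2593/96)² = 6723649/9216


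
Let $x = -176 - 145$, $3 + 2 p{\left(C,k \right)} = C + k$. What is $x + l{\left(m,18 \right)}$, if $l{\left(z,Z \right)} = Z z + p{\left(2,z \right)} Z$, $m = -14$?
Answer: $-708$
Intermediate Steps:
$p{\left(C,k \right)} = - \frac{3}{2} + \frac{C}{2} + \frac{k}{2}$ ($p{\left(C,k \right)} = - \frac{3}{2} + \frac{C + k}{2} = - \frac{3}{2} + \left(\frac{C}{2} + \frac{k}{2}\right) = - \frac{3}{2} + \frac{C}{2} + \frac{k}{2}$)
$x = -321$ ($x = -176 - 145 = -321$)
$l{\left(z,Z \right)} = Z z + Z \left(- \frac{1}{2} + \frac{z}{2}\right)$ ($l{\left(z,Z \right)} = Z z + \left(- \frac{3}{2} + \frac{1}{2} \cdot 2 + \frac{z}{2}\right) Z = Z z + \left(- \frac{3}{2} + 1 + \frac{z}{2}\right) Z = Z z + \left(- \frac{1}{2} + \frac{z}{2}\right) Z = Z z + Z \left(- \frac{1}{2} + \frac{z}{2}\right)$)
$x + l{\left(m,18 \right)} = -321 + \frac{1}{2} \cdot 18 \left(-1 + 3 \left(-14\right)\right) = -321 + \frac{1}{2} \cdot 18 \left(-1 - 42\right) = -321 + \frac{1}{2} \cdot 18 \left(-43\right) = -321 - 387 = -708$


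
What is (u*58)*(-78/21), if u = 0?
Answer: 0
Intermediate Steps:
(u*58)*(-78/21) = (0*58)*(-78/21) = 0*(-78*1/21) = 0*(-26/7) = 0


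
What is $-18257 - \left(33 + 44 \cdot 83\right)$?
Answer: $-21942$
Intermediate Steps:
$-18257 - \left(33 + 44 \cdot 83\right) = -18257 - \left(33 + 3652\right) = -18257 - 3685 = -21942$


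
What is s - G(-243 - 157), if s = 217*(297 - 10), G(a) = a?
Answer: 62679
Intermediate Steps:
s = 62279 (s = 217*287 = 62279)
s - G(-243 - 157) = 62279 - (-243 - 157) = 62279 - 1*(-400) = 62279 + 400 = 62679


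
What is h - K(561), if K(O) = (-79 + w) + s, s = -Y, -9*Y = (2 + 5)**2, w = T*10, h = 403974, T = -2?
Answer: 3636608/9 ≈ 4.0407e+5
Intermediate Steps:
w = -20 (w = -2*10 = -20)
Y = -49/9 (Y = -(2 + 5)**2/9 = -1/9*7**2 = -1/9*49 = -49/9 ≈ -5.4444)
s = 49/9 (s = -1*(-49/9) = 49/9 ≈ 5.4444)
K(O) = -842/9 (K(O) = (-79 - 20) + 49/9 = -99 + 49/9 = -842/9)
h - K(561) = 403974 - 1*(-842/9) = 403974 + 842/9 = 3636608/9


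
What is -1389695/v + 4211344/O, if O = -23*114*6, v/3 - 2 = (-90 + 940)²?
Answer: -6199170779/23102442 ≈ -268.33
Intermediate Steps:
v = 2167506 (v = 6 + 3*(-90 + 940)² = 6 + 3*850² = 6 + 3*722500 = 6 + 2167500 = 2167506)
O = -15732 (O = -2622*6 = -15732)
-1389695/v + 4211344/O = -1389695/2167506 + 4211344/(-15732) = -1389695*1/2167506 + 4211344*(-1/15732) = -33895/52866 - 1052836/3933 = -6199170779/23102442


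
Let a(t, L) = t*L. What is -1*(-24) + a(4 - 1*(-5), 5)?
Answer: 69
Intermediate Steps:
a(t, L) = L*t
-1*(-24) + a(4 - 1*(-5), 5) = -1*(-24) + 5*(4 - 1*(-5)) = 24 + 5*(4 + 5) = 24 + 5*9 = 24 + 45 = 69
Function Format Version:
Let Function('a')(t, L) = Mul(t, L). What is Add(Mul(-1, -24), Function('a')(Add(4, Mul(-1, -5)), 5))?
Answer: 69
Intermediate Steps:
Function('a')(t, L) = Mul(L, t)
Add(Mul(-1, -24), Function('a')(Add(4, Mul(-1, -5)), 5)) = Add(Mul(-1, -24), Mul(5, Add(4, Mul(-1, -5)))) = Add(24, Mul(5, Add(4, 5))) = Add(24, Mul(5, 9)) = Add(24, 45) = 69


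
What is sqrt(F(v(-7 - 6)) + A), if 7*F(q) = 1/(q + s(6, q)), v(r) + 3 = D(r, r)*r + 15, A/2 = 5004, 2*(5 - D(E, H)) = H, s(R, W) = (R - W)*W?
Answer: 2*sqrt(107178236473)/6545 ≈ 100.04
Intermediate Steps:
s(R, W) = W*(R - W)
D(E, H) = 5 - H/2
A = 10008 (A = 2*5004 = 10008)
v(r) = 12 + r*(5 - r/2) (v(r) = -3 + ((5 - r/2)*r + 15) = -3 + (r*(5 - r/2) + 15) = -3 + (15 + r*(5 - r/2)) = 12 + r*(5 - r/2))
F(q) = 1/(7*(q + q*(6 - q)))
sqrt(F(v(-7 - 6)) + A) = sqrt(-1/(7*(12 - (-7 - 6)*(-10 + (-7 - 6))/2)*(-7 + (12 - (-7 - 6)*(-10 + (-7 - 6))/2))) + 10008) = sqrt(-1/(7*(12 - 1/2*(-13)*(-10 - 13))*(-7 + (12 - 1/2*(-13)*(-10 - 13)))) + 10008) = sqrt(-1/(7*(12 - 1/2*(-13)*(-23))*(-7 + (12 - 1/2*(-13)*(-23)))) + 10008) = sqrt(-1/(7*(12 - 299/2)*(-7 + (12 - 299/2))) + 10008) = sqrt(-1/(7*(-275/2)*(-7 - 275/2)) + 10008) = sqrt(-1/7*(-2/275)/(-289/2) + 10008) = sqrt(-1/7*(-2/275)*(-2/289) + 10008) = sqrt(-4/556325 + 10008) = sqrt(5567700596/556325) = 2*sqrt(107178236473)/6545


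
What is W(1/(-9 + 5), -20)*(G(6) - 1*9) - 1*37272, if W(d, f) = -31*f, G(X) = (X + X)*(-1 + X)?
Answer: -5652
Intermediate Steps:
G(X) = 2*X*(-1 + X) (G(X) = (2*X)*(-1 + X) = 2*X*(-1 + X))
W(1/(-9 + 5), -20)*(G(6) - 1*9) - 1*37272 = (-31*(-20))*(2*6*(-1 + 6) - 1*9) - 1*37272 = 620*(2*6*5 - 9) - 37272 = 620*(60 - 9) - 37272 = 620*51 - 37272 = 31620 - 37272 = -5652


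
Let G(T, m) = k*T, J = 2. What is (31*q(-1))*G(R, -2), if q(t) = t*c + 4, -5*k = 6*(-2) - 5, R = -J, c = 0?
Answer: -4216/5 ≈ -843.20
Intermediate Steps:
R = -2 (R = -1*2 = -2)
k = 17/5 (k = -(6*(-2) - 5)/5 = -(-12 - 5)/5 = -1/5*(-17) = 17/5 ≈ 3.4000)
q(t) = 4 (q(t) = t*0 + 4 = 0 + 4 = 4)
G(T, m) = 17*T/5
(31*q(-1))*G(R, -2) = (31*4)*((17/5)*(-2)) = 124*(-34/5) = -4216/5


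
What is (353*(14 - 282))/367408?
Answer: -23651/91852 ≈ -0.25749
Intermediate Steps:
(353*(14 - 282))/367408 = (353*(-268))*(1/367408) = -94604*1/367408 = -23651/91852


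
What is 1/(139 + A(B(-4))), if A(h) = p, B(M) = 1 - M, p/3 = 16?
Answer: 1/187 ≈ 0.0053476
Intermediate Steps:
p = 48 (p = 3*16 = 48)
A(h) = 48
1/(139 + A(B(-4))) = 1/(139 + 48) = 1/187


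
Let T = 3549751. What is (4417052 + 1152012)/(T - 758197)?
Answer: 2784532/1395777 ≈ 1.9950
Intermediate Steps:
(4417052 + 1152012)/(T - 758197) = (4417052 + 1152012)/(3549751 - 758197) = 5569064/2791554 = 5569064*(1/2791554) = 2784532/1395777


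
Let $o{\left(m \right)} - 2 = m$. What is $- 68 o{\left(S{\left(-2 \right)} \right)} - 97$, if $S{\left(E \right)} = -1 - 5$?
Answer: $175$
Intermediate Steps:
$S{\left(E \right)} = -6$ ($S{\left(E \right)} = -1 - 5 = -6$)
$o{\left(m \right)} = 2 + m$
$- 68 o{\left(S{\left(-2 \right)} \right)} - 97 = - 68 \left(2 - 6\right) - 97 = \left(-68\right) \left(-4\right) - 97 = 272 - 97 = 175$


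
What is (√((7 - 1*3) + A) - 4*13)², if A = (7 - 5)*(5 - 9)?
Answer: 2700 - 208*I ≈ 2700.0 - 208.0*I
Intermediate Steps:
A = -8 (A = 2*(-4) = -8)
(√((7 - 1*3) + A) - 4*13)² = (√((7 - 1*3) - 8) - 4*13)² = (√((7 - 3) - 8) - 52)² = (√(4 - 8) - 52)² = (√(-4) - 52)² = (2*I - 52)² = (-52 + 2*I)²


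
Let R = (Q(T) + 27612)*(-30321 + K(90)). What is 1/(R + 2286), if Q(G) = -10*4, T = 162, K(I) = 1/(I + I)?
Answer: -45/37620367777 ≈ -1.1962e-9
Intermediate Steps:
K(I) = 1/(2*I)
Q(G) = -40
R = -37620470647/45 (R = (-40 + 27612)*(-30321 + (1/2)/90) = 27572*(-30321 + (1/2)*(1/90)) = 27572*(-30321 + 1/180) = 27572*(-5457779/180) = -37620470647/45 ≈ -8.3601e+8)
1/(R + 2286) = 1/(-37620470647/45 + 2286) = 1/(-37620367777/45) = -45/37620367777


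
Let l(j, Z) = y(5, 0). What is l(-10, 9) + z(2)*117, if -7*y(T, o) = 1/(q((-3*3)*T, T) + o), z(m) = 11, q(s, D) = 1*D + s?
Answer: 360361/280 ≈ 1287.0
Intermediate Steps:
q(s, D) = D + s
y(T, o) = -1/(7*(o - 8*T)) (y(T, o) = -1/(7*((T + (-3*3)*T) + o)) = -1/(7*((T - 9*T) + o)) = -1/(7*(-8*T + o)) = -1/(7*(o - 8*T)))
l(j, Z) = 1/280 (l(j, Z) = 1/(-7*0 + 56*5) = 1/(0 + 280) = 1/280)
l(-10, 9) + z(2)*117 = 1/280 + 11*117 = 1/280 + 1287 = 360361/280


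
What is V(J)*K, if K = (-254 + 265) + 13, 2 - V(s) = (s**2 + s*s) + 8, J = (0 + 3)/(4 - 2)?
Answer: -252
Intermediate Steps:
J = 3/2 ≈ 1.5000
V(s) = -6 - 2*s**2 (V(s) = 2 - ((s**2 + s*s) + 8) = 2 - ((s**2 + s**2) + 8) = 2 - (2*s**2 + 8) = 2 - (8 + 2*s**2) = 2 + (-8 - 2*s**2) = -6 - 2*s**2)
K = 24 (K = 11 + 13 = 24)
V(J)*K = (-6 - 2*(3/2)**2)*24 = (-6 - 2*9/4)*24 = (-6 - 9/2)*24 = -21/2*24 = -252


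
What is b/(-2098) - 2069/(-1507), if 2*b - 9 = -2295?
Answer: 6063263/3161686 ≈ 1.9177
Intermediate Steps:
b = -1143 (b = 9/2 + (1/2)*(-2295) = 9/2 - 2295/2 = -1143)
b/(-2098) - 2069/(-1507) = -1143/(-2098) - 2069/(-1507) = -1143*(-1/2098) - 2069*(-1/1507) = 1143/2098 + 2069/1507 = 6063263/3161686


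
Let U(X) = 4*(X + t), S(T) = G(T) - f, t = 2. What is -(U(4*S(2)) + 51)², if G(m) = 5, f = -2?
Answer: -29241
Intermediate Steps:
S(T) = 7 (S(T) = 5 - 1*(-2) = 5 + 2 = 7)
U(X) = 8 + 4*X (U(X) = 4*(X + 2) = 4*(2 + X) = 8 + 4*X)
-(U(4*S(2)) + 51)² = -((8 + 4*(4*7)) + 51)² = -((8 + 4*28) + 51)² = -((8 + 112) + 51)² = -(120 + 51)² = -1*171² = -1*29241 = -29241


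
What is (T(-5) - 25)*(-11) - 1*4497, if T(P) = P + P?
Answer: -4112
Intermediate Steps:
T(P) = 2*P
(T(-5) - 25)*(-11) - 1*4497 = (2*(-5) - 25)*(-11) - 1*4497 = (-10 - 25)*(-11) - 4497 = -35*(-11) - 4497 = 385 - 4497 = -4112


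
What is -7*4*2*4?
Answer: -224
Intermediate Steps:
-7*4*2*4 = -56*4 = -7*32 = -224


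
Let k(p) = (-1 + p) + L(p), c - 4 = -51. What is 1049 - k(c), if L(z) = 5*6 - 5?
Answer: 1072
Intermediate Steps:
L(z) = 25 (L(z) = 30 - 5 = 25)
c = -47 (c = 4 - 51 = -47)
k(p) = 24 + p (k(p) = (-1 + p) + 25 = 24 + p)
1049 - k(c) = 1049 - (24 - 47) = 1049 - 1*(-23) = 1049 + 23 = 1072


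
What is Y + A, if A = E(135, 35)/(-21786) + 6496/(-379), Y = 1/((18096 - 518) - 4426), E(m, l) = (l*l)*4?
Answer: -314285295403/18099111648 ≈ -17.365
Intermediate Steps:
E(m, l) = 4*l² (E(m, l) = l²*4 = 4*l²)
Y = 1/13152 (Y = 1/(17578 - 4426) = 1/13152 ≈ 7.6034e-5)
A = -71689478/4128447 (A = (4*35²)/(-21786) + 6496/(-379) = (4*1225)*(-1/21786) + 6496*(-1/379) = 4900*(-1/21786) - 6496/379 = -2450/10893 - 6496/379 = -71689478/4128447 ≈ -17.365)
Y + A = 1/13152 - 71689478/4128447 = -314285295403/18099111648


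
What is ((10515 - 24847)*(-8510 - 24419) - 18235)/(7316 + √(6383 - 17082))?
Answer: 3452568131988/53534555 - 471920193*I*√10699/53534555 ≈ 64492.0 - 911.81*I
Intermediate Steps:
((10515 - 24847)*(-8510 - 24419) - 18235)/(7316 + √(6383 - 17082)) = (-14332*(-32929) - 18235)/(7316 + √(-10699)) = (471938428 - 18235)/(7316 + I*√10699) = 471920193/(7316 + I*√10699)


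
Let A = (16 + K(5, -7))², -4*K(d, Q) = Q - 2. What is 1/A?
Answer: 16/5329 ≈ 0.0030024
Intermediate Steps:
K(d, Q) = ½ - Q/4 (K(d, Q) = -(Q - 2)/4 = -(-2 + Q)/4 = ½ - Q/4)
A = 5329/16 (A = (16 + (½ - ¼*(-7)))² = (16 + (½ + 7/4))² = (16 + 9/4)² = (73/4)² = 5329/16 ≈ 333.06)
1/A = 1/(5329/16) = 16/5329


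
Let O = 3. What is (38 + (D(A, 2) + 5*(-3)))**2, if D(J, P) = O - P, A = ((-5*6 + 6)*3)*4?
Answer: 576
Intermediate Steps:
A = -288 (A = ((-30 + 6)*3)*4 = -24*3*4 = -72*4 = -288)
D(J, P) = 3 - P
(38 + (D(A, 2) + 5*(-3)))**2 = (38 + ((3 - 1*2) + 5*(-3)))**2 = (38 + ((3 - 2) - 15))**2 = (38 + (1 - 15))**2 = (38 - 14)**2 = 24**2 = 576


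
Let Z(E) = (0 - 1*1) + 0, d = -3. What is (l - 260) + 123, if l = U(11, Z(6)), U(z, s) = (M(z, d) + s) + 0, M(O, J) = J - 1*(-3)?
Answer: -138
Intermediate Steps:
M(O, J) = 3 + J (M(O, J) = J + 3 = 3 + J)
Z(E) = -1 (Z(E) = (0 - 1) + 0 = -1 + 0 = -1)
U(z, s) = s (U(z, s) = ((3 - 3) + s) + 0 = (0 + s) + 0 = s + 0 = s)
l = -1
(l - 260) + 123 = (-1 - 260) + 123 = -261 + 123 = -138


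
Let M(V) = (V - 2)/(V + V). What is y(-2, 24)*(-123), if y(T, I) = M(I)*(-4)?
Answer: 451/2 ≈ 225.50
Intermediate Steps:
M(V) = (-2 + V)/(2*V) (M(V) = (-2 + V)/((2*V)) = (-2 + V)*(1/(2*V)) = (-2 + V)/(2*V))
y(T, I) = -2*(-2 + I)/I (y(T, I) = ((-2 + I)/(2*I))*(-4) = -2*(-2 + I)/I)
y(-2, 24)*(-123) = (-2 + 4/24)*(-123) = (-2 + 4*(1/24))*(-123) = (-2 + ⅙)*(-123) = -11/6*(-123) = 451/2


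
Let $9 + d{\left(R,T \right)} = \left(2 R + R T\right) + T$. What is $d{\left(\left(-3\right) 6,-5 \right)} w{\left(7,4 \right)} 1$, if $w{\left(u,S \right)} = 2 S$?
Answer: $320$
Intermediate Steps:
$d{\left(R,T \right)} = -9 + T + 2 R + R T$ ($d{\left(R,T \right)} = -9 + \left(\left(2 R + R T\right) + T\right) = -9 + \left(T + 2 R + R T\right) = -9 + T + 2 R + R T$)
$d{\left(\left(-3\right) 6,-5 \right)} w{\left(7,4 \right)} 1 = \left(-9 - 5 + 2 \left(\left(-3\right) 6\right) + \left(-3\right) 6 \left(-5\right)\right) 2 \cdot 4 \cdot 1 = \left(-9 - 5 + 2 \left(-18\right) - -90\right) 8 \cdot 1 = \left(-9 - 5 - 36 + 90\right) 8 \cdot 1 = 40 \cdot 8 \cdot 1 = 320 \cdot 1 = 320$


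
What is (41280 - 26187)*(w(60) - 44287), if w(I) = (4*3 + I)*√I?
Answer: -668423691 + 2173392*√15 ≈ -6.6001e+8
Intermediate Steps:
w(I) = √I*(12 + I) (w(I) = (12 + I)*√I = √I*(12 + I))
(41280 - 26187)*(w(60) - 44287) = (41280 - 26187)*(√60*(12 + 60) - 44287) = 15093*((2*√15)*72 - 44287) = 15093*(144*√15 - 44287) = 15093*(-44287 + 144*√15) = -668423691 + 2173392*√15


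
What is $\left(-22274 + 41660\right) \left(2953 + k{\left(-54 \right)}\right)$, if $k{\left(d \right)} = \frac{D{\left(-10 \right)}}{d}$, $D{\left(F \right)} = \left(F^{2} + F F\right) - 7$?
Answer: $57177571$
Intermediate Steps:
$D{\left(F \right)} = -7 + 2 F^{2}$ ($D{\left(F \right)} = \left(F^{2} + F^{2}\right) - 7 = 2 F^{2} - 7 = -7 + 2 F^{2}$)
$k{\left(d \right)} = \frac{193}{d}$ ($k{\left(d \right)} = \frac{-7 + 2 \left(-10\right)^{2}}{d} = \frac{-7 + 2 \cdot 100}{d} = \frac{-7 + 200}{d} = \frac{193}{d}$)
$\left(-22274 + 41660\right) \left(2953 + k{\left(-54 \right)}\right) = \left(-22274 + 41660\right) \left(2953 + \frac{193}{-54}\right) = 19386 \left(2953 + 193 \left(- \frac{1}{54}\right)\right) = 19386 \left(2953 - \frac{193}{54}\right) = 19386 \cdot \frac{159269}{54} = 57177571$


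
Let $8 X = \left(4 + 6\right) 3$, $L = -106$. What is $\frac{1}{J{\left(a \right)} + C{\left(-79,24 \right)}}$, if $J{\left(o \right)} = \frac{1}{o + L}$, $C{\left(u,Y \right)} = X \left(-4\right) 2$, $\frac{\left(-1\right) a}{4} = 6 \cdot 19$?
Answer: $- \frac{562}{16861} \approx -0.033331$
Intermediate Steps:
$a = -456$ ($a = - 4 \cdot 6 \cdot 19 = \left(-4\right) 114 = -456$)
$X = \frac{15}{4}$ ($X = \frac{\left(4 + 6\right) 3}{8} = \frac{10 \cdot 3}{8} = \frac{1}{8} \cdot 30 = \frac{15}{4} \approx 3.75$)
$C{\left(u,Y \right)} = -30$ ($C{\left(u,Y \right)} = \frac{15}{4} \left(-4\right) 2 = \left(-15\right) 2 = -30$)
$J{\left(o \right)} = \frac{1}{-106 + o}$ ($J{\left(o \right)} = \frac{1}{o - 106} = \frac{1}{-106 + o}$)
$\frac{1}{J{\left(a \right)} + C{\left(-79,24 \right)}} = \frac{1}{\frac{1}{-106 - 456} - 30} = \frac{1}{\frac{1}{-562} - 30} = \frac{1}{- \frac{1}{562} - 30} = \frac{1}{- \frac{16861}{562}} = - \frac{562}{16861}$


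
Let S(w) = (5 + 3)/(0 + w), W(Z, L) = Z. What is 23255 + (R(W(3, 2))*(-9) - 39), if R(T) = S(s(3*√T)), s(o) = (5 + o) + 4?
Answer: 23204 + 4*√3 ≈ 23211.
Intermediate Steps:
s(o) = 9 + o
S(w) = 8/w
R(T) = 8/(9 + 3*√T)
23255 + (R(W(3, 2))*(-9) - 39) = 23255 + ((8/(3*(3 + √3)))*(-9) - 39) = 23255 + (-24/(3 + √3) - 39) = 23255 + (-39 - 24/(3 + √3)) = 23216 - 24/(3 + √3)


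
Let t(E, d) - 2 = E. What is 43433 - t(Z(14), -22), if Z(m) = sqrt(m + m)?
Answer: 43431 - 2*sqrt(7) ≈ 43426.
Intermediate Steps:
Z(m) = sqrt(2)*sqrt(m) (Z(m) = sqrt(2*m) = sqrt(2)*sqrt(m))
t(E, d) = 2 + E
43433 - t(Z(14), -22) = 43433 - (2 + sqrt(2)*sqrt(14)) = 43433 - (2 + 2*sqrt(7)) = 43433 + (-2 - 2*sqrt(7)) = 43431 - 2*sqrt(7)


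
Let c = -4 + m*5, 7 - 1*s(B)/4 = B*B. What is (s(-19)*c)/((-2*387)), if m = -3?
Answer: -4484/129 ≈ -34.760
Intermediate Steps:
s(B) = 28 - 4*B² (s(B) = 28 - 4*B*B = 28 - 4*B²)
c = -19 (c = -4 - 3*5 = -4 - 15 = -19)
(s(-19)*c)/((-2*387)) = ((28 - 4*(-19)²)*(-19))/((-2*387)) = ((28 - 4*361)*(-19))/(-774) = ((28 - 1444)*(-19))*(-1/774) = -1416*(-19)*(-1/774) = 26904*(-1/774) = -4484/129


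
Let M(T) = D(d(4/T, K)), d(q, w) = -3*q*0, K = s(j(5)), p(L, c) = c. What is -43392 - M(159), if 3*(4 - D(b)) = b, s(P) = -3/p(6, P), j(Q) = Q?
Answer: -43396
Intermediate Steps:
s(P) = -3/P
K = -⅗ (K = -3/5 = -3*⅕ = -⅗ ≈ -0.60000)
d(q, w) = 0
D(b) = 4 - b/3
M(T) = 4 (M(T) = 4 - ⅓*0 = 4 + 0 = 4)
-43392 - M(159) = -43392 - 1*4 = -43392 - 4 = -43396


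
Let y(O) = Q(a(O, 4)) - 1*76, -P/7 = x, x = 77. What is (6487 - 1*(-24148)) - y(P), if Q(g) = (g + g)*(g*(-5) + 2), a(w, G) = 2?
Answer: 30743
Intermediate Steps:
Q(g) = 2*g*(2 - 5*g) (Q(g) = (2*g)*(-5*g + 2) = (2*g)*(2 - 5*g) = 2*g*(2 - 5*g))
P = -539 (P = -7*77 = -539)
y(O) = -108 (y(O) = 2*2*(2 - 5*2) - 1*76 = 2*2*(2 - 10) - 76 = 2*2*(-8) - 76 = -32 - 76 = -108)
(6487 - 1*(-24148)) - y(P) = (6487 - 1*(-24148)) - 1*(-108) = (6487 + 24148) + 108 = 30635 + 108 = 30743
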